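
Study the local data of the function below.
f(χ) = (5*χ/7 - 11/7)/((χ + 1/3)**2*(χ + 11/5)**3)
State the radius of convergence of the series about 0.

Denominator factor (χ + 11/5)^3: pole of order 3 at -11/5, modulus 11/5.
Denominator factor (χ + 1/3)^2: pole of order 2 at -1/3, modulus 1/3.
The radius of convergence is the smallest modulus among the singular points: 1/3.

The radius of convergence is 1/3.


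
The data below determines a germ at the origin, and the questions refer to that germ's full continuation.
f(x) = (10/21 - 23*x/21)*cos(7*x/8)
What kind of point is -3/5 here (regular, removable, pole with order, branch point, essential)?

There is no denominator, hence no pole anywhere.
The factor cos(7*x/8) is entire.
So the germ continues analytically to -3/5.

The point is a regular point.


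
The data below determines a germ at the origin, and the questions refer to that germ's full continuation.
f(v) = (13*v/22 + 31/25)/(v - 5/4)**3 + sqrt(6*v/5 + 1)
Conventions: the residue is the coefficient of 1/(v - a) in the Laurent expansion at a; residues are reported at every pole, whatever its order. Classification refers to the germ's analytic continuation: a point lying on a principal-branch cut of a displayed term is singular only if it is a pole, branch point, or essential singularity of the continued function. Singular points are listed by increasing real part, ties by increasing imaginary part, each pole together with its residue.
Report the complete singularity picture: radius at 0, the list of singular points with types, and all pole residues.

Radius of convergence at 0: 5/6.
At -5/6: an algebraic (square-root) branch point.
At 5/4: a pole of order 3; residue 0.

Denominator factor (v - 5/4)^3: pole of order 3 at 5/4, modulus 5/4.
Branch term (1)*sqrt(1 - v/(-5/6)): its argument vanishes at v = -5/6, a square-root branch point, modulus 5/6.
The radius of convergence is the smallest modulus among the singular points: 5/6.
The branch term is analytic at 5/4 and contributes nothing to the residue; only the rational part matters.
At the order-3 pole 5/4 set g(v) = (v - (5/4))^3*(rational part) = 13*v/22 + 31/25.
Order-3 pole: residue = g''(a)/2; g''(5/4) = 0, so the residue is 0.
List the singular points by increasing real part (a conjugate pair: the negative imaginary part first).


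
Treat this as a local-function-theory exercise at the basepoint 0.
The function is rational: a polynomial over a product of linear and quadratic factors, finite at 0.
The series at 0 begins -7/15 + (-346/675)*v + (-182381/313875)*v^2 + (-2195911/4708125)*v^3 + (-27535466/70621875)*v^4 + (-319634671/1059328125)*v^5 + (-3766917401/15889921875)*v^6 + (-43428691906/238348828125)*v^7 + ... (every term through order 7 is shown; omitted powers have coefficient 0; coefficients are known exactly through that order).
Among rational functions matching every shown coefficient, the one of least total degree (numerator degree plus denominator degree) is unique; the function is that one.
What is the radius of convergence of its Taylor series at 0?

The radius of convergence is -1/2 + (1/2)*sqrt(13).

No rational of total degree below 5 reproduces all 8 coefficients; solving the [2/3] Pade equations on them gives f(v) = (-26*v**2/31 - 23*v/18 - 7/2)/((v - 5/2)*(v**2 + v - 3)), whose expansion matches every shown term.
Denominator factor (v - 5/2): pole of order 1 at 5/2, modulus 5/2.
Denominator factor (v**2 + v - 3): discriminant 13, real irrational roots -1/2 + (1/2)*sqrt(13) and -1/2 - (1/2)*sqrt(13); poles of order 1, moduli -1/2 + (1/2)*sqrt(13) and 1/2 + (1/2)*sqrt(13).
The radius of convergence is the smallest modulus among the singular points: -1/2 + (1/2)*sqrt(13).


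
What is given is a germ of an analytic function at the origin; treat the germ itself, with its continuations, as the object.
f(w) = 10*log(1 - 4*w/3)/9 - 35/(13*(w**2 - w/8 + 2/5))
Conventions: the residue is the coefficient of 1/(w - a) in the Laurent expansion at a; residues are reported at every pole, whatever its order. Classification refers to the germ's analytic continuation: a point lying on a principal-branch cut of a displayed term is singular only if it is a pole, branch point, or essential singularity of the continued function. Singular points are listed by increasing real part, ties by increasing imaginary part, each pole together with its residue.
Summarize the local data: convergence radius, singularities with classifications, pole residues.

Denominator factor (w**2 - w/8 + 2/5): discriminant -507/320, complex-conjugate roots (1/16) + ((13/80)*sqrt(15))*i and (1/16) - ((13/80)*sqrt(15))*i; poles of order 1, moduli (1/5)*sqrt(10) and (1/5)*sqrt(10).
Branch term (10/9)*log(1 - w/(3/4)): its argument vanishes at w = 3/4, a logarithmic branch point, modulus 3/4.
The radius of convergence is the smallest modulus among the singular points: (1/5)*sqrt(10).
The branch term is analytic at (1/16) - ((13/80)*sqrt(15))*i and contributes nothing to the residue; only the rational part matters.
The factor w**2 - w/8 + 2/5 splits as (w - a)(w - a') with a = (1/16) - ((13/80)*sqrt(15))*i, a' = (1/16) + ((13/80)*sqrt(15))*i. At the order-1 pole a set g(w) = (w - a)*(rational part) = [-35/13] / (w - a').
Simple pole: residue = g(a) at a = (1/16) - ((13/80)*sqrt(15))*i, which is -((280/507)*sqrt(15))*i.
The branch term is analytic at (1/16) + ((13/80)*sqrt(15))*i and contributes nothing to the residue; only the rational part matters.
The factor w**2 - w/8 + 2/5 splits as (w - a)(w - a') with a = (1/16) + ((13/80)*sqrt(15))*i, a' = (1/16) - ((13/80)*sqrt(15))*i. At the order-1 pole a set g(w) = (w - a)*(rational part) = [-35/13] / (w - a').
Simple pole: residue = g(a) at a = (1/16) + ((13/80)*sqrt(15))*i, which is ((280/507)*sqrt(15))*i.
List the singular points by increasing real part (a conjugate pair: the negative imaginary part first).

Radius of convergence at 0: (1/5)*sqrt(10).
At (1/16) - ((13/80)*sqrt(15))*i: a pole of order 1; residue -((280/507)*sqrt(15))*i.
At (1/16) + ((13/80)*sqrt(15))*i: a pole of order 1; residue ((280/507)*sqrt(15))*i.
At 3/4: a logarithmic branch point.


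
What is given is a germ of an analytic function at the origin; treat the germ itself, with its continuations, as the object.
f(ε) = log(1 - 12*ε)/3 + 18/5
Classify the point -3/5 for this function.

There is no denominator, hence no pole anywhere.
Branch term log(1 - ε/(1/12)): argument at -3/5 is 41/5, nonzero, so -3/5 is not its branch point (a point on a principal cut is still regular for the continued germ).
So the germ continues analytically to -3/5.

The point is a regular point.


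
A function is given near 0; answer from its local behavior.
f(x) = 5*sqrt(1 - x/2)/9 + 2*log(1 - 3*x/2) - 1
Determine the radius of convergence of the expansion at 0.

Branch term (2)*log(1 - x/(2/3)): its argument vanishes at x = 2/3, a logarithmic branch point, modulus 2/3.
Branch term (5/9)*sqrt(1 - x/(2)): its argument vanishes at x = 2, a square-root branch point, modulus 2.
The radius of convergence is the smallest modulus among the singular points: 2/3.

The radius of convergence is 2/3.


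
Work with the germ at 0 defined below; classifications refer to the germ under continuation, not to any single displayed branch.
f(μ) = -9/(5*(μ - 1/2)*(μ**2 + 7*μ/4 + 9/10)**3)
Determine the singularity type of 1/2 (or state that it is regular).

The denominator factor μ - 1/2 vanishes at 1/2 and appears to the power 1; the numerator there equals -9/5, nonzero, and no other factor vanishes.
Hence a pole whose order is the multiplicity, 1.

The point is a pole of order 1.


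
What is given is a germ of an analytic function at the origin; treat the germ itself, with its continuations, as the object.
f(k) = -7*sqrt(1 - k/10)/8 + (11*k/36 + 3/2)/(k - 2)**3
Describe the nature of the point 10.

The point is an algebraic (square-root) branch point.

The term (-7/8)*sqrt(1 - k/(10)) has argument 1 - 10/(10) = 0 at 10: a square-root (algebraic, two-sheeted) branch point; the remaining terms are analytic or single-valued there.


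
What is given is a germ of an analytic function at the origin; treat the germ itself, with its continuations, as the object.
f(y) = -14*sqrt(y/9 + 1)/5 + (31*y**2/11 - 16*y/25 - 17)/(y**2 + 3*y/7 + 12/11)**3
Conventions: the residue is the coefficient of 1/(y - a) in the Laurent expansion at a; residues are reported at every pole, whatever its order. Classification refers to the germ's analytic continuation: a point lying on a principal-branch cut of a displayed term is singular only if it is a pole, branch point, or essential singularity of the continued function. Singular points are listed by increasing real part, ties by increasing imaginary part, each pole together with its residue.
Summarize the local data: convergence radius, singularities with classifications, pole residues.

Denominator factor (y**2 + 3*y/7 + 12/11)^3: discriminant -2253/539, complex-conjugate roots (-3/14) + ((1/154)*sqrt(24783))*i and (-3/14) - ((1/154)*sqrt(24783))*i; poles of order 3, moduli (2/11)*sqrt(33) and (2/11)*sqrt(33).
Branch term (-14/5)*sqrt(1 - y/(-9)): its argument vanishes at y = -9, a square-root branch point, modulus 9.
The radius of convergence is the smallest modulus among the singular points: (2/11)*sqrt(33).
The branch term is analytic at (-3/14) - ((1/154)*sqrt(24783))*i and contributes nothing to the residue; only the rational part matters.
The factor y**2 + 3*y/7 + 12/11 splits as (y - a)(y - a') with a = (-3/14) - ((1/154)*sqrt(24783))*i, a' = (-3/14) + ((1/154)*sqrt(24783))*i. At the order-3 pole a set g(y) = (y - a)^3*(rational part) = [31*y**2/11 - 16*y/25 - 17] / (y - a')^3.
Order-3 pole: residue = g''(a)/2; g''((-3/14) - ((1/154)*sqrt(24783))*i) = -((3203358634/95302068975)*sqrt(24783))*i, so the residue is -((1601679317/95302068975)*sqrt(24783))*i.
The branch term is analytic at (-3/14) + ((1/154)*sqrt(24783))*i and contributes nothing to the residue; only the rational part matters.
The factor y**2 + 3*y/7 + 12/11 splits as (y - a)(y - a') with a = (-3/14) + ((1/154)*sqrt(24783))*i, a' = (-3/14) - ((1/154)*sqrt(24783))*i. At the order-3 pole a set g(y) = (y - a)^3*(rational part) = [31*y**2/11 - 16*y/25 - 17] / (y - a')^3.
Order-3 pole: residue = g''(a)/2; g''((-3/14) + ((1/154)*sqrt(24783))*i) = ((3203358634/95302068975)*sqrt(24783))*i, so the residue is ((1601679317/95302068975)*sqrt(24783))*i.
List the singular points by increasing real part (a conjugate pair: the negative imaginary part first).

Radius of convergence at 0: (2/11)*sqrt(33).
At -9: an algebraic (square-root) branch point.
At (-3/14) - ((1/154)*sqrt(24783))*i: a pole of order 3; residue -((1601679317/95302068975)*sqrt(24783))*i.
At (-3/14) + ((1/154)*sqrt(24783))*i: a pole of order 3; residue ((1601679317/95302068975)*sqrt(24783))*i.


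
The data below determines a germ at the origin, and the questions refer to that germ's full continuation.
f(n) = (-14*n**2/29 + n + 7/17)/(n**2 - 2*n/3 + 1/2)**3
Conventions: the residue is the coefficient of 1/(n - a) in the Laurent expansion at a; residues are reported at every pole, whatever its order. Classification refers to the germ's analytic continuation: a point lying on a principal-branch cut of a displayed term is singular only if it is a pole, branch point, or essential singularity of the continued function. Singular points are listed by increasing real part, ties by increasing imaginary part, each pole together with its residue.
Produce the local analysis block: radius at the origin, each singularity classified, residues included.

Radius of convergence at 0: (1/2)*sqrt(2).
At (1/3) - ((1/6)*sqrt(14))*i: a pole of order 3; residue ((226017/676396)*sqrt(14))*i.
At (1/3) + ((1/6)*sqrt(14))*i: a pole of order 3; residue -((226017/676396)*sqrt(14))*i.

Denominator factor (n**2 - 2*n/3 + 1/2)^3: discriminant -14/9, complex-conjugate roots (1/3) + ((1/6)*sqrt(14))*i and (1/3) - ((1/6)*sqrt(14))*i; poles of order 3, moduli (1/2)*sqrt(2) and (1/2)*sqrt(2).
The radius of convergence is the smallest modulus among the singular points: (1/2)*sqrt(2).
The factor n**2 - 2*n/3 + 1/2 splits as (n - a)(n - a') with a = (1/3) - ((1/6)*sqrt(14))*i, a' = (1/3) + ((1/6)*sqrt(14))*i. At the order-3 pole a set g(n) = (n - a)^3*f(n) = [-14*n**2/29 + n + 7/17] / (n - a')^3.
Order-3 pole: residue = g''(a)/2; g''((1/3) - ((1/6)*sqrt(14))*i) = ((226017/338198)*sqrt(14))*i, so the residue is ((226017/676396)*sqrt(14))*i.
The factor n**2 - 2*n/3 + 1/2 splits as (n - a)(n - a') with a = (1/3) + ((1/6)*sqrt(14))*i, a' = (1/3) - ((1/6)*sqrt(14))*i. At the order-3 pole a set g(n) = (n - a)^3*f(n) = [-14*n**2/29 + n + 7/17] / (n - a')^3.
Order-3 pole: residue = g''(a)/2; g''((1/3) + ((1/6)*sqrt(14))*i) = -((226017/338198)*sqrt(14))*i, so the residue is -((226017/676396)*sqrt(14))*i.
List the singular points by increasing real part (a conjugate pair: the negative imaginary part first).


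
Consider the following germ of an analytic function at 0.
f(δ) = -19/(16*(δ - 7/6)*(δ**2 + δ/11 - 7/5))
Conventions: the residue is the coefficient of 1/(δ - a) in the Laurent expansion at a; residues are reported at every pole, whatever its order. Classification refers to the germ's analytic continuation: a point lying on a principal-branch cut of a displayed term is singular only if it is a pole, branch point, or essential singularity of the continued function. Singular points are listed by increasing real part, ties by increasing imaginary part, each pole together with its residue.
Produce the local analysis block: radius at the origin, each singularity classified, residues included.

Radius of convergence at 0: -1/22 + (3/110)*sqrt(1885).
At -1/22 - (3/110)*sqrt(1885): a pole of order 1; residue 495/56 - (550/2639)*sqrt(1885).
At -1/22 + (3/110)*sqrt(1885): a pole of order 1; residue 495/56 + (550/2639)*sqrt(1885).
At 7/6: a pole of order 1; residue -495/28.

Denominator factor (δ**2 + δ/11 - 7/5): discriminant 3393/605, real irrational roots -1/22 + (3/110)*sqrt(1885) and -1/22 - (3/110)*sqrt(1885); poles of order 1, moduli -1/22 + (3/110)*sqrt(1885) and 1/22 + (3/110)*sqrt(1885).
Denominator factor (δ - 7/6): pole of order 1 at 7/6, modulus 7/6.
The radius of convergence is the smallest modulus among the singular points: -1/22 + (3/110)*sqrt(1885).
The factor δ**2 + δ/11 - 7/5 splits as (δ - a)(δ - a') with a = -1/22 - (3/110)*sqrt(1885), a' = -1/22 + (3/110)*sqrt(1885). At the order-1 pole a set g(δ) = (δ - a)*f(δ) = [-19/(16*(δ - 7/6))] / (δ - a').
Simple pole: residue = g(a) at a = -1/22 - (3/110)*sqrt(1885), which is 495/56 - (550/2639)*sqrt(1885).
The factor δ**2 + δ/11 - 7/5 splits as (δ - a)(δ - a') with a = -1/22 + (3/110)*sqrt(1885), a' = -1/22 - (3/110)*sqrt(1885). At the order-1 pole a set g(δ) = (δ - a)*f(δ) = [-19/(16*(δ - 7/6))] / (δ - a').
Simple pole: residue = g(a) at a = -1/22 + (3/110)*sqrt(1885), which is 495/56 + (550/2639)*sqrt(1885).
At the order-1 pole 7/6 set g(δ) = (δ - (7/6))*f(δ) = -19/(16*(δ**2 + δ/11 - 7/5)).
Simple pole: residue = g(a) at a = 7/6, which is -495/28.
List the singular points by increasing real part (a conjugate pair: the negative imaginary part first).


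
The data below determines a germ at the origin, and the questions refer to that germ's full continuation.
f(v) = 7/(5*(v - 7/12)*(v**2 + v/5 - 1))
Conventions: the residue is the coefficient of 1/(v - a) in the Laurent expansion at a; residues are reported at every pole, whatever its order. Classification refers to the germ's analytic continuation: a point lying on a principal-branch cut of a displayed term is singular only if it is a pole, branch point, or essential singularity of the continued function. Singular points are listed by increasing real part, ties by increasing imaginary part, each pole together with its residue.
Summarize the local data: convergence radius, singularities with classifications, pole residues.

Denominator factor (v**2 + v/5 - 1): discriminant 101/25, real irrational roots -1/10 + (1/10)*sqrt(101) and -1/10 - (1/10)*sqrt(101); poles of order 1, moduli -1/10 + (1/10)*sqrt(101) and 1/10 + (1/10)*sqrt(101).
Denominator factor (v - 7/12): pole of order 1 at 7/12, modulus 7/12.
The radius of convergence is the smallest modulus among the singular points: 7/12.
The factor v**2 + v/5 - 1 splits as (v - a)(v - a') with a = -1/10 - (1/10)*sqrt(101), a' = -1/10 + (1/10)*sqrt(101). At the order-1 pole a set g(v) = (v - a)*f(v) = [7/(5*(v - 7/12))] / (v - a').
Simple pole: residue = g(a) at a = -1/10 - (1/10)*sqrt(101), which is 504/391 - (3444/39491)*sqrt(101).
At the order-1 pole 7/12 set g(v) = (v - (7/12))*f(v) = 7/(5*(v**2 + v/5 - 1)).
Simple pole: residue = g(a) at a = 7/12, which is -1008/391.
The factor v**2 + v/5 - 1 splits as (v - a)(v - a') with a = -1/10 + (1/10)*sqrt(101), a' = -1/10 - (1/10)*sqrt(101). At the order-1 pole a set g(v) = (v - a)*f(v) = [7/(5*(v - 7/12))] / (v - a').
Simple pole: residue = g(a) at a = -1/10 + (1/10)*sqrt(101), which is 504/391 + (3444/39491)*sqrt(101).
List the singular points by increasing real part (a conjugate pair: the negative imaginary part first).

Radius of convergence at 0: 7/12.
At -1/10 - (1/10)*sqrt(101): a pole of order 1; residue 504/391 - (3444/39491)*sqrt(101).
At 7/12: a pole of order 1; residue -1008/391.
At -1/10 + (1/10)*sqrt(101): a pole of order 1; residue 504/391 + (3444/39491)*sqrt(101).


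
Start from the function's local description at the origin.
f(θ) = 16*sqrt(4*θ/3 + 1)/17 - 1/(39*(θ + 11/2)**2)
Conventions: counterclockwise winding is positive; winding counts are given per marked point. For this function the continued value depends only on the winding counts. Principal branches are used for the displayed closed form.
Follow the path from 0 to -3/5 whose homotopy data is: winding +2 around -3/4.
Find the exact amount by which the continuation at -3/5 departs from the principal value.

Continued minus principal equals 0.

The rational part is single-valued and drops out of the difference; each branch term changes only by its own monodromy.
(16/17)*sqrt(1 - θ/(-3/4)): winding +2 is even, the square root returns to the same sheet, contribution 0.
Summing the contributions at θ = -3/5 gives 0.


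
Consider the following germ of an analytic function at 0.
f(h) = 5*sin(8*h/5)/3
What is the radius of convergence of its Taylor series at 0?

The radius of convergence is infinite.

The factor -sin(8*h/5) is entire and contributes no finite singular point.
The polynomial part has no poles.
No finite singular points: the Taylor series at 0 converges everywhere.


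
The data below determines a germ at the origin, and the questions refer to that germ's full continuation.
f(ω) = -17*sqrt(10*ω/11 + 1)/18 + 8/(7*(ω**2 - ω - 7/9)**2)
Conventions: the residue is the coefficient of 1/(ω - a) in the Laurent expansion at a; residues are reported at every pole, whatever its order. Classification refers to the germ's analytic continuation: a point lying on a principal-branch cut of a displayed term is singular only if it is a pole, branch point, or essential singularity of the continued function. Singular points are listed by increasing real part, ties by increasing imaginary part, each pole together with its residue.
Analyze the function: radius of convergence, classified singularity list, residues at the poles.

Denominator factor (ω**2 - ω - 7/9)^2: discriminant 37/9, real irrational roots 1/2 + (1/6)*sqrt(37) and 1/2 - (1/6)*sqrt(37); poles of order 2, moduli 1/2 + (1/6)*sqrt(37) and -1/2 + (1/6)*sqrt(37).
Branch term (-17/18)*sqrt(1 - ω/(-11/10)): its argument vanishes at ω = -11/10, a square-root branch point, modulus 11/10.
The radius of convergence is the smallest modulus among the singular points: -1/2 + (1/6)*sqrt(37).
The branch term is analytic at 1/2 - (1/6)*sqrt(37) and contributes nothing to the residue; only the rational part matters.
The factor ω**2 - ω - 7/9 splits as (ω - a)(ω - a') with a = 1/2 - (1/6)*sqrt(37), a' = 1/2 + (1/6)*sqrt(37). At the order-2 pole a set g(ω) = (ω - a)^2*(rational part) = [8/7] / (ω - a')^2.
Order-2 pole: residue = g'(a); g'(1/2 - (1/6)*sqrt(37)) = (432/9583)*sqrt(37), so the residue is (432/9583)*sqrt(37).
The branch term is analytic at 1/2 + (1/6)*sqrt(37) and contributes nothing to the residue; only the rational part matters.
The factor ω**2 - ω - 7/9 splits as (ω - a)(ω - a') with a = 1/2 + (1/6)*sqrt(37), a' = 1/2 - (1/6)*sqrt(37). At the order-2 pole a set g(ω) = (ω - a)^2*(rational part) = [8/7] / (ω - a')^2.
Order-2 pole: residue = g'(a); g'(1/2 + (1/6)*sqrt(37)) = -(432/9583)*sqrt(37), so the residue is -(432/9583)*sqrt(37).
List the singular points by increasing real part (a conjugate pair: the negative imaginary part first).

Radius of convergence at 0: -1/2 + (1/6)*sqrt(37).
At -11/10: an algebraic (square-root) branch point.
At 1/2 - (1/6)*sqrt(37): a pole of order 2; residue (432/9583)*sqrt(37).
At 1/2 + (1/6)*sqrt(37): a pole of order 2; residue -(432/9583)*sqrt(37).


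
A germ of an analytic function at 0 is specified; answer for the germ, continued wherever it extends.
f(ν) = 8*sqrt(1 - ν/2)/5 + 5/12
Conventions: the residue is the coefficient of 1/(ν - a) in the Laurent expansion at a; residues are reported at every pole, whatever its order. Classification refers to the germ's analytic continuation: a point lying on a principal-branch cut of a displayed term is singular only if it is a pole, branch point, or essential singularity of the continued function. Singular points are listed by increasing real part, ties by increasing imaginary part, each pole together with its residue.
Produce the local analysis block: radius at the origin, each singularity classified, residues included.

Radius of convergence at 0: 2.
At 2: an algebraic (square-root) branch point.

Branch term (8/5)*sqrt(1 - ν/(2)): its argument vanishes at ν = 2, a square-root branch point, modulus 2.
The radius of convergence is the smallest modulus among the singular points: 2.


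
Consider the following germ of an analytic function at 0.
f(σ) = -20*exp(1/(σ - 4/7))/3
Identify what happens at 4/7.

The point is an essential singularity.

The exponent 1/(σ - (4/7)) has a pole at 4/7, so exp(1/(σ - (4/7))) takes every nonzero value near it: an essential singularity (not a pole of any order).


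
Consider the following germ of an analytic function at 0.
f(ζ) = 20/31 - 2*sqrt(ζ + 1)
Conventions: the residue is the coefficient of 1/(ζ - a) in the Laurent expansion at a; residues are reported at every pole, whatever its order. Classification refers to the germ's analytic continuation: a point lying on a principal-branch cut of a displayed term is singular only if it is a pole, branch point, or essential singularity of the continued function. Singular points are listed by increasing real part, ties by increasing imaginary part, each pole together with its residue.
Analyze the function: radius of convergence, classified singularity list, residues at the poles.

Branch term (-2)*sqrt(1 - ζ/(-1)): its argument vanishes at ζ = -1, a square-root branch point, modulus 1.
The radius of convergence is the smallest modulus among the singular points: 1.

Radius of convergence at 0: 1.
At -1: an algebraic (square-root) branch point.


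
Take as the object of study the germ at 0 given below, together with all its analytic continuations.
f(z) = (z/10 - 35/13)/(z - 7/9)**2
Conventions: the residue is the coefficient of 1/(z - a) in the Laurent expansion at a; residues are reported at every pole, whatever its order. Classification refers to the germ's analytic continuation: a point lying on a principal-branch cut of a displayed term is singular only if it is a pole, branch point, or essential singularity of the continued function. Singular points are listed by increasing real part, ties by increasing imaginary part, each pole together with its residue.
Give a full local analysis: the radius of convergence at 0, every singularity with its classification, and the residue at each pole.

Radius of convergence at 0: 7/9.
At 7/9: a pole of order 2; residue 1/10.

Denominator factor (z - 7/9)^2: pole of order 2 at 7/9, modulus 7/9.
The radius of convergence is the smallest modulus among the singular points: 7/9.
At the order-2 pole 7/9 set g(z) = (z - (7/9))^2*f(z) = z/10 - 35/13.
Order-2 pole: residue = g'(a); g'(7/9) = 1/10, so the residue is 1/10.


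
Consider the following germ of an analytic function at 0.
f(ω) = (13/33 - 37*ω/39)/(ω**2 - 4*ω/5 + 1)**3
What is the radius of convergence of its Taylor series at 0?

Denominator factor (ω**2 - 4*ω/5 + 1)^3: discriminant -84/25, complex-conjugate roots (2/5) + ((1/5)*sqrt(21))*i and (2/5) - ((1/5)*sqrt(21))*i; poles of order 3, moduli 1 and 1.
The radius of convergence is the smallest modulus among the singular points: 1.

The radius of convergence is 1.


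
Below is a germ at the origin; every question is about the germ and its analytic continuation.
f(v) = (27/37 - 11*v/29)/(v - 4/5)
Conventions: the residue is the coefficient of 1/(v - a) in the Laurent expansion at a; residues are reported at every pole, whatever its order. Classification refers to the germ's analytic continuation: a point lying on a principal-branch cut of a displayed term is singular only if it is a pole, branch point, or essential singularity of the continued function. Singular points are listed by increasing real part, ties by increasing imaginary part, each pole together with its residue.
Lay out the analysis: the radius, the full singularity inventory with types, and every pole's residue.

Radius of convergence at 0: 4/5.
At 4/5: a pole of order 1; residue 2287/5365.

Denominator factor (v - 4/5): pole of order 1 at 4/5, modulus 4/5.
The radius of convergence is the smallest modulus among the singular points: 4/5.
At the order-1 pole 4/5 set g(v) = (v - (4/5))*f(v) = 27/37 - 11*v/29.
Simple pole: residue = g(a) at a = 4/5, which is 2287/5365.


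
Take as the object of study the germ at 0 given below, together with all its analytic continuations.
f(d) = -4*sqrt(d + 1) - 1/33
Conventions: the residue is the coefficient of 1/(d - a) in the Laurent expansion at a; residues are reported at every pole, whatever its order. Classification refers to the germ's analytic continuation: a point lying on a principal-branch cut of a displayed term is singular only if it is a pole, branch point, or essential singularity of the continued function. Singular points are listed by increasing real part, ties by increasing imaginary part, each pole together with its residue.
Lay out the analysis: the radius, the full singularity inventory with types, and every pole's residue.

Radius of convergence at 0: 1.
At -1: an algebraic (square-root) branch point.

Branch term (-4)*sqrt(1 - d/(-1)): its argument vanishes at d = -1, a square-root branch point, modulus 1.
The radius of convergence is the smallest modulus among the singular points: 1.


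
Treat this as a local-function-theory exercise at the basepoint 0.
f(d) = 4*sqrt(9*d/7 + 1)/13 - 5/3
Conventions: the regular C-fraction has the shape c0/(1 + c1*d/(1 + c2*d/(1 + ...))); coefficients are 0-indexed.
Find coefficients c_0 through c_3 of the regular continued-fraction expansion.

The regular C-fraction coefficients are [-53/39, 54/371, 261/1484, 477/812].

Taylor coefficients (expand at 0): a_0 = -53/39, a_1 = 18/91, a_2 = -81/1274, a_3 = 729/17836.
c0 = a_0 = -53/39. Peel one level at a time: if S = 1 + c*d/S' with S'(0) = 1, then c is the d-coefficient of S and S' = c*d/(S - 1).
S_1 = c0/f = 1 + (54/371)*d + (-7047/275282)*d^2 + ...; c1 = 54/371.
S_2 = c1*d/(S_1 - 1) = 1 + (261/1484)*d + (-81/784)*d^2 + ...; c2 = 261/1484.
S_3 = c2*d/(S_2 - 1) = 1 + (477/812)*d + ...; c3 = 477/812.


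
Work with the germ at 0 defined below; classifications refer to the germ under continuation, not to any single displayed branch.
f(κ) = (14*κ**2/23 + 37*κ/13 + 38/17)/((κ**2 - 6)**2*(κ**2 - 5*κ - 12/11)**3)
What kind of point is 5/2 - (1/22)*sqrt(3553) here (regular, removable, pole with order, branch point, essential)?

The point is a pole of order 3.

The denominator factor κ**2 - 5*κ - 12/11 vanishes at 5/2 - (1/22)*sqrt(3553) and appears to the power 3; the numerator there equals 85685/4862 - (1761/6578)*sqrt(3553), nonzero, and no other factor vanishes.
Hence a pole whose order is the multiplicity, 3.


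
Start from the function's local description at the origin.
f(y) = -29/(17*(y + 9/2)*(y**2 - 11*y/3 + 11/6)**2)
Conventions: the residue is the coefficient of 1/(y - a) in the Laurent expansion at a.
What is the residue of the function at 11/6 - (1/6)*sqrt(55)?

The residue is 2088/3644273 - (50740488/11023925825)*sqrt(55).

The factor y**2 - 11*y/3 + 11/6 splits as (y - a)(y - a') with a = 11/6 - (1/6)*sqrt(55), a' = 11/6 + (1/6)*sqrt(55). At the order-2 pole a set g(y) = (y - a)^2*f(y) = [-29/(17*(y + 9/2))] / (y - a')^2.
Order-2 pole: residue = g'(a); g'(11/6 - (1/6)*sqrt(55)) = 2088/3644273 - (50740488/11023925825)*sqrt(55), so the residue is 2088/3644273 - (50740488/11023925825)*sqrt(55).


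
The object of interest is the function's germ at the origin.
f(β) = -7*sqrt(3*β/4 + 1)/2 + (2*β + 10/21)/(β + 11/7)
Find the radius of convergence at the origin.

Denominator factor (β + 11/7): pole of order 1 at -11/7, modulus 11/7.
Branch term (-7/2)*sqrt(1 - β/(-4/3)): its argument vanishes at β = -4/3, a square-root branch point, modulus 4/3.
The radius of convergence is the smallest modulus among the singular points: 4/3.

The radius of convergence is 4/3.


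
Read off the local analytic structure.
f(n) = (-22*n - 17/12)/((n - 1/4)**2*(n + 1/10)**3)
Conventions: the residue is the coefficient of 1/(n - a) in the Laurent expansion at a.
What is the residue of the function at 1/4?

The residue is 2088000/2401.

At the order-2 pole 1/4 set g(n) = (n - (1/4))^2*f(n) = (-22*n - 17/12)/(n + 1/10)**3.
Order-2 pole: residue = g'(a); g'(1/4) = 2088000/2401, so the residue is 2088000/2401.


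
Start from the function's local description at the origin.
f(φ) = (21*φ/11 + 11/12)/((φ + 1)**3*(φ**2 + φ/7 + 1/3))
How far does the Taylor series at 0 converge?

Denominator factor (φ + 1)^3: pole of order 3 at -1, modulus 1.
Denominator factor (φ**2 + φ/7 + 1/3): discriminant -193/147, complex-conjugate roots (-1/14) + ((1/42)*sqrt(579))*i and (-1/14) - ((1/42)*sqrt(579))*i; poles of order 1, moduli (1/3)*sqrt(3) and (1/3)*sqrt(3).
The radius of convergence is the smallest modulus among the singular points: (1/3)*sqrt(3).

The radius of convergence is (1/3)*sqrt(3).


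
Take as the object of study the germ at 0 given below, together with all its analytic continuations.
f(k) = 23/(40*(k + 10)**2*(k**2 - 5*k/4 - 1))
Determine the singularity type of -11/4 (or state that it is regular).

Denominator factors: k**2 - 5*k/4 - 1 = 10 at k = -11/4; k + 10 = 29/4 at k = -11/4 — none vanishes.
So the germ continues analytically to -11/4.

The point is a regular point.


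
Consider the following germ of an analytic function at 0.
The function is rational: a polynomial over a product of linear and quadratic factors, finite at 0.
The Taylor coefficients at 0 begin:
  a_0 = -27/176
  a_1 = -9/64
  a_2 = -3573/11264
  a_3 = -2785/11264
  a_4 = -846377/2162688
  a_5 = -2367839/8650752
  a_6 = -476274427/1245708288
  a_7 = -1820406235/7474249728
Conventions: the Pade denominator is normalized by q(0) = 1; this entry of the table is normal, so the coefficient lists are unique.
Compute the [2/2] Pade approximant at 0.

The Pade approximant has numerator coefficients [-27/176, -28142721/326768992, -314894709/2614151936]; denominator coefficients [1, -3957593/11139852, -511636607/534712896].

Taylor coefficients needed (read off): a_0 = -27/176, a_1 = -9/64, a_2 = -3573/11264, a_3 = -2785/11264, a_4 = -846377/2162688.
Write the denominator as Q(j) = 1 + q1*j + q2*j^2. Requiring Q*f - P = O(j^5) with deg P <= 2 kills the coefficients of j^3..j^4 in Q*f:
  j^3: a_3 + q1*a_2 + q2*a_1 = 0, i.e. -2785/11264 + (-3573/11264)*q1 + (-9/64)*q2 = 0.
  j^4: a_4 + q1*a_3 + q2*a_2 = 0, i.e. -846377/2162688 + (-2785/11264)*q1 + (-3573/11264)*q2 = 0.
Solving this linear system: q1 = -3957593/11139852, q2 = -511636607/534712896.
The numerator is Q*f truncated at degree 2: P0 = a_0 = -27/176; P1 = a_1 + q1*a_0 = -28142721/326768992; P2 = a_2 + q1*a_1 + q2*a_0 = -314894709/2614151936.


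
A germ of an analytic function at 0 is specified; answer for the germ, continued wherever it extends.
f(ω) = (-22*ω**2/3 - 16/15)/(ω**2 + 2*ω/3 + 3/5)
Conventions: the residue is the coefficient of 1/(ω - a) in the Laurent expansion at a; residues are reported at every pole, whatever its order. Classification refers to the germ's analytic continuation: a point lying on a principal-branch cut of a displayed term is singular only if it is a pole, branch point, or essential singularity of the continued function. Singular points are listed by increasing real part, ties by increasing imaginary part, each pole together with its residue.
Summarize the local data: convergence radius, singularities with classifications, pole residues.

Radius of convergence at 0: (1/5)*sqrt(15).
At (-1/3) - ((1/15)*sqrt(110))*i: a pole of order 1; residue (22/9) + ((23/198)*sqrt(110))*i.
At (-1/3) + ((1/15)*sqrt(110))*i: a pole of order 1; residue (22/9) - ((23/198)*sqrt(110))*i.

Denominator factor (ω**2 + 2*ω/3 + 3/5): discriminant -88/45, complex-conjugate roots (-1/3) + ((1/15)*sqrt(110))*i and (-1/3) - ((1/15)*sqrt(110))*i; poles of order 1, moduli (1/5)*sqrt(15) and (1/5)*sqrt(15).
The radius of convergence is the smallest modulus among the singular points: (1/5)*sqrt(15).
The factor ω**2 + 2*ω/3 + 3/5 splits as (ω - a)(ω - a') with a = (-1/3) - ((1/15)*sqrt(110))*i, a' = (-1/3) + ((1/15)*sqrt(110))*i. At the order-1 pole a set g(ω) = (ω - a)*f(ω) = [-22*ω**2/3 - 16/15] / (ω - a').
Simple pole: residue = g(a) at a = (-1/3) - ((1/15)*sqrt(110))*i, which is (22/9) + ((23/198)*sqrt(110))*i.
The factor ω**2 + 2*ω/3 + 3/5 splits as (ω - a)(ω - a') with a = (-1/3) + ((1/15)*sqrt(110))*i, a' = (-1/3) - ((1/15)*sqrt(110))*i. At the order-1 pole a set g(ω) = (ω - a)*f(ω) = [-22*ω**2/3 - 16/15] / (ω - a').
Simple pole: residue = g(a) at a = (-1/3) + ((1/15)*sqrt(110))*i, which is (22/9) - ((23/198)*sqrt(110))*i.
List the singular points by increasing real part (a conjugate pair: the negative imaginary part first).


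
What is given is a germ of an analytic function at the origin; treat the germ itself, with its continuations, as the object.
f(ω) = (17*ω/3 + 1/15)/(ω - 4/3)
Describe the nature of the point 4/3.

The denominator factor ω - 4/3 vanishes at 4/3 and appears to the power 1; the numerator there equals 343/45, nonzero, and no other factor vanishes.
Hence a pole whose order is the multiplicity, 1.

The point is a pole of order 1.


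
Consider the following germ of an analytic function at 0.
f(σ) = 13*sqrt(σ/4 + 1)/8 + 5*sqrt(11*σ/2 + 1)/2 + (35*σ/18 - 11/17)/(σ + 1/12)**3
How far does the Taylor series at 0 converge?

The radius of convergence is 1/12.

Denominator factor (σ + 1/12)^3: pole of order 3 at -1/12, modulus 1/12.
Branch term (13/8)*sqrt(1 - σ/(-4)): its argument vanishes at σ = -4, a square-root branch point, modulus 4.
Branch term (5/2)*sqrt(1 - σ/(-2/11)): its argument vanishes at σ = -2/11, a square-root branch point, modulus 2/11.
The radius of convergence is the smallest modulus among the singular points: 1/12.


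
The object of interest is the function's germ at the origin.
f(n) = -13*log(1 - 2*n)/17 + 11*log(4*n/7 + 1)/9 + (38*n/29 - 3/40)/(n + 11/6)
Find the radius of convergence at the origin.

The radius of convergence is 1/2.

Denominator factor (n + 11/6): pole of order 1 at -11/6, modulus 11/6.
Branch term (11/9)*log(1 - n/(-7/4)): its argument vanishes at n = -7/4, a logarithmic branch point, modulus 7/4.
Branch term (-13/17)*log(1 - n/(1/2)): its argument vanishes at n = 1/2, a logarithmic branch point, modulus 1/2.
The radius of convergence is the smallest modulus among the singular points: 1/2.


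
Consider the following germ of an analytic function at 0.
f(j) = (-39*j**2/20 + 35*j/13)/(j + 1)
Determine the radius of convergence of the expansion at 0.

The radius of convergence is 1.

Denominator factor (j + 1): pole of order 1 at -1, modulus 1.
The radius of convergence is the smallest modulus among the singular points: 1.


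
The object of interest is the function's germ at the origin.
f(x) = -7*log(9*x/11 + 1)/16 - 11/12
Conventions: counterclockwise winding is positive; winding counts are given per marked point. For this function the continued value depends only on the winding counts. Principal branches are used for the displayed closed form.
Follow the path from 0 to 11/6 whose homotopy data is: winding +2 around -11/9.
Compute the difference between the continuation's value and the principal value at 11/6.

Continued minus principal equals -(7/4)*pi*i.

The rational part is single-valued and drops out of the difference; each branch term changes only by its own monodromy.
(-7/16)*log(1 - x/(-11/9)): each positive loop around -11/9 adds 2*pi*i to the log, so winding +2 contributes (-7/16)*(2)*2*pi*i = -(7/4)*pi*i.
Summing the contributions at x = 11/6 gives -(7/4)*pi*i.


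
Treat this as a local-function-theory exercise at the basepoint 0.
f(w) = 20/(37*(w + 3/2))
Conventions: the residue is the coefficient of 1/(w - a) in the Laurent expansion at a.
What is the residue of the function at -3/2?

The residue is 20/37.

At the order-1 pole -3/2 set g(w) = (w - (-3/2))*f(w) = 20/37.
Simple pole: residue = g(a) at a = -3/2, which is 20/37.


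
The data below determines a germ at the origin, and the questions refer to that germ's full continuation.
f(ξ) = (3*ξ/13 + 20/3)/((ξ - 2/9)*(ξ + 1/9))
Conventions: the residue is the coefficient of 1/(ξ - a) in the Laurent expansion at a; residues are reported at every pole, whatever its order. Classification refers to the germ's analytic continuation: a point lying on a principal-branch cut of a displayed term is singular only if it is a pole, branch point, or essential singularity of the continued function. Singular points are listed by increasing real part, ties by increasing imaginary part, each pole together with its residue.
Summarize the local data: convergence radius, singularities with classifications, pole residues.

Denominator factor (ξ + 1/9): pole of order 1 at -1/9, modulus 1/9.
Denominator factor (ξ - 2/9): pole of order 1 at 2/9, modulus 2/9.
The radius of convergence is the smallest modulus among the singular points: 1/9.
At the order-1 pole -1/9 set g(ξ) = (ξ - (-1/9))*f(ξ) = (3*ξ/13 + 20/3)/(ξ - 2/9).
Simple pole: residue = g(a) at a = -1/9, which is -259/13.
At the order-1 pole 2/9 set g(ξ) = (ξ - (2/9))*f(ξ) = (3*ξ/13 + 20/3)/(ξ + 1/9).
Simple pole: residue = g(a) at a = 2/9, which is 262/13.
List the singular points by increasing real part (a conjugate pair: the negative imaginary part first).

Radius of convergence at 0: 1/9.
At -1/9: a pole of order 1; residue -259/13.
At 2/9: a pole of order 1; residue 262/13.


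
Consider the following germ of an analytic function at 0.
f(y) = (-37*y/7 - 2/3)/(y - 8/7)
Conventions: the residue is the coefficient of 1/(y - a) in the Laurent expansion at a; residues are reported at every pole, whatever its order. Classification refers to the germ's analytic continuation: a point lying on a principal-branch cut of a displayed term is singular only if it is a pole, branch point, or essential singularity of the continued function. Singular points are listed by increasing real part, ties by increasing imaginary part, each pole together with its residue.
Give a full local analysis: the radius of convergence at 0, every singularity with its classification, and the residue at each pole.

Denominator factor (y - 8/7): pole of order 1 at 8/7, modulus 8/7.
The radius of convergence is the smallest modulus among the singular points: 8/7.
At the order-1 pole 8/7 set g(y) = (y - (8/7))*f(y) = -37*y/7 - 2/3.
Simple pole: residue = g(a) at a = 8/7, which is -986/147.

Radius of convergence at 0: 8/7.
At 8/7: a pole of order 1; residue -986/147.


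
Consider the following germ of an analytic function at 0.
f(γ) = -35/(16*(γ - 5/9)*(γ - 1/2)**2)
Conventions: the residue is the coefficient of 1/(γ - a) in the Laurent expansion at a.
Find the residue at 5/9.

The residue is -2835/4.

At the order-1 pole 5/9 set g(γ) = (γ - (5/9))*f(γ) = -35/(16*(γ - 1/2)**2).
Simple pole: residue = g(a) at a = 5/9, which is -2835/4.
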